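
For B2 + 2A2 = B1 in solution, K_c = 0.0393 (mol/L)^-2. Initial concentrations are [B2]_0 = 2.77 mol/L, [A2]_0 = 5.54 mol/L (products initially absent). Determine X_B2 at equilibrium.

X = 0.343

Let X = conversion of B2; extent ξ = 2.77·X mol/L.
Concentrations: [B2] = 2.77 − 2.77X; [A2] = 5.54 − 5.54X; [B1] = 2.77X.
K_c = [B1] / ([B2] [A2]^2).
Setting equal to 0.0393 and solving for X on (0,1) gives X = 0.343.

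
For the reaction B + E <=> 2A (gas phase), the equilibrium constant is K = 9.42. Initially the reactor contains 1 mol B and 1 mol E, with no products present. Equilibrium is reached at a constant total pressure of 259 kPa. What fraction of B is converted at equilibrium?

Basis: 1 mol B initially; let X = conversion of B. Extent ξ = X.
At extent ξ: n_B = 1 − X; n_E = 1 − X; n_A = 2X.
Since Δν = 0, n_T = 2 throughout.
y_i = n_i/n_T, p_i = y_i·P. K = p_A^2 / (p_B p_E).
This yields a degree-2 equation in X; solving on (0,1), X = 0.605.

X = 0.605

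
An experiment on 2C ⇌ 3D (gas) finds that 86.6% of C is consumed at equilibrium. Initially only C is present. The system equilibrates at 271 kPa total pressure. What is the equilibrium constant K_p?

Basis: 1 mol C initially; let X = conversion of C. Extent ξ = 0.5X.
At extent ξ: n_C = 1 − X; n_D = 1.5X.
n_T = Σnᵢ = 1 + 0.5X.
At X = 0.866: n_C = 0.134, n_D = 1.3, n_T = 1.43.
p_i = (n_i/n_T)·P. K_p = p_D^3 / (p_C^2) = 2.31e+04 kPa.

K_p = 2.31e+04 kPa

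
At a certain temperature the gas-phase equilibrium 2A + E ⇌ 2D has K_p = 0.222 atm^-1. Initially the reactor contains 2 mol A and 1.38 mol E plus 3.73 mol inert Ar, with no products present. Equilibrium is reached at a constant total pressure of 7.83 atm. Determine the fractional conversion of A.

X = 0.341

Take 2 mol A as basis and let X be its fractional conversion, so ξ = X.
At extent ξ: n_A = 2 − 2X; n_E = 1.38 − X; n_D = 2X; n_I = 3.73 (inert).
Summing: n_T = 7.11 − X.
y_i = n_i/n_T, p_i = y_i·P. K_p = p_D^2 / (p_A^2 p_E).
Equating to 0.222 atm^-1 and solving on 0 < X < 1: X = 0.341.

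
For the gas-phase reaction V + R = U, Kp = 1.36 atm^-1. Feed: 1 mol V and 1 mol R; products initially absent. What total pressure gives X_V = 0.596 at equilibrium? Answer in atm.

Let X = conversion of V (basis 1 mol V); extent of reaction ξ = X.
Species balance: n_V = 1 − X; n_R = 1 − X; n_U = X.
n_T = Σnᵢ = 2 − X.
Kp = p_U / (p_V p_R) with p_i = (n_i/n_T)·P.
At X = 0.596: the mole-fraction product g(X) = Π y_i^ν_i = 5.127. Since Kp = g(X)·P^{-1}, P = (g/Kp)^(1/1) = (5.127/1.36)^(1/1) = 3.77 atm.

P = 3.77 atm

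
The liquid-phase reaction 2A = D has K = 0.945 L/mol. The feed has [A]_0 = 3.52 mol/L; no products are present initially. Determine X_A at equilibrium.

X = 0.680

Let X = conversion of A; extent ξ = 3.52X/2 mol/L.
Concentrations: [A] = 3.52 − 3.52X; [D] = 1.76X.
K = [D] / ([A]^2).
This equals 0.945 at X = 0.680 (the root in 0 < X < 1).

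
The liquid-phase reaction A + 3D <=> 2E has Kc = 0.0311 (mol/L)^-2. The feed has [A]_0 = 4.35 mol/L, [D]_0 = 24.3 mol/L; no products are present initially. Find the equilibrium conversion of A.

Let X = conversion of A; extent ξ = 4.35·X mol/L.
Concentrations: [A] = 4.35 − 4.35X; [D] = 24.3 − 13X; [E] = 8.7X.
Kc = [E]^2 / ([A] [D]^3).
Equating to 0.0311 (mol/L)^-2: the physical root is X = 0.837.

X = 0.837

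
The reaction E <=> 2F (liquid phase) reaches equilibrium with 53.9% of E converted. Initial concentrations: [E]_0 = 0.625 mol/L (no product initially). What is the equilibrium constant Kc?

Let X = conversion of E.
Concentrations: [E] = 0.625 − 0.625X; [F] = 1.25X.
At X = 0.539: [E] = 0.288, [F] = 0.674.
Kc = [F]^2 / ([E]) = 1.58 mol/L.

Kc = 1.58 mol/L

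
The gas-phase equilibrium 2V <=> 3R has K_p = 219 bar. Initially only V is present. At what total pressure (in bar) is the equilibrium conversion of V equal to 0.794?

P = 7.68 bar

Basis: 1 mol V initially; let X = conversion of V. Extent ξ = 0.5X.
At extent ξ: n_V = 1 − X; n_R = 1.5X.
Total moles n_T = 1 + 0.5X.
K_p = p_R^3 / (p_V^2) with p_i = (n_i/n_T)·P.
At X = 0.794: the mole-fraction product g(X) = Π y_i^ν_i = 28.5. Since K_p = g(X)·P^{1}, P = (K_p/g)^(1/1) = (219/28.5)^(1/1) = 7.68 bar.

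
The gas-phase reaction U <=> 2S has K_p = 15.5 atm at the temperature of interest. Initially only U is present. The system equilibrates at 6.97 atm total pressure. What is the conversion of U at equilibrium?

Let X = conversion of U (basis 1 mol U); extent of reaction ξ = X.
At extent ξ: n_U = 1 − X; n_S = 2X.
Summing: n_T = 1 + X.
With p_i = (n_i/n_T)P, K_p = p_S^2 / (p_U).
Setting this equal to 15.5 atm and taking the physical root (0 < X < 1) gives X = 0.598.

X = 0.598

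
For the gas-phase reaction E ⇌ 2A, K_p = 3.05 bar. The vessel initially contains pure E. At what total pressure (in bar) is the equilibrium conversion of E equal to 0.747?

Basis: 1 mol E initially; let X = conversion of E. Extent ξ = X.
Species balance: n_E = 1 − X; n_A = 2X.
Total moles n_T = 1 + X.
K_p = p_A^2 / (p_E) with p_i = (n_i/n_T)·P.
At X = 0.747: the mole-fraction product g(X) = Π y_i^ν_i = 5.05. Since K_p = g(X)·P^{1}, P = (K_p/g)^(1/1) = (3.05/5.05)^(1/1) = 0.604 bar.

P = 0.604 bar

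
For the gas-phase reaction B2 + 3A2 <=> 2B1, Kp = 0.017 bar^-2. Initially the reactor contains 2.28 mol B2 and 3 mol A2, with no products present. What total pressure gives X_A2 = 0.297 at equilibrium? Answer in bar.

Basis: 3 mol A2 initially; let X = conversion of A2. Extent ξ = X.
Moles: n_B2 = 2.28 − X; n_A2 = 3 − 3X; n_B1 = 2X.
Total moles n_T = 5.28 − 2X.
Kp = p_B1^2 / (p_B2 p_A2^3) with p_i = (n_i/n_T)·P.
At X = 0.297: the mole-fraction product g(X) = Π y_i^ν_i = 0.4165. Since Kp = g(X)·P^{-2}, P = (g/Kp)^(1/2) = (0.4165/0.017)^(1/2) = 4.95 bar.

P = 4.95 bar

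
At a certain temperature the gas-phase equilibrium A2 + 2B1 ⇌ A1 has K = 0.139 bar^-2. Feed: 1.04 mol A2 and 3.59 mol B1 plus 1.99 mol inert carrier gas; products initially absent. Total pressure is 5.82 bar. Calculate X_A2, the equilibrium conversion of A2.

Let X = conversion of A2 (basis 1.04 mol A2); extent of reaction ξ = 1.04X.
Mole table: n_A2 = 1.04 − 1.04X; n_B1 = 3.59 − 2.08X; n_A1 = 1.04X; n_I = 1.99 (inert).
Summing: n_T = 6.62 − 2.08X.
y_i = n_i/n_T, p_i = y_i·P. K = p_A1 / (p_A2 p_B1^2).
This yields a degree-3 equation in X; solving on (0,1), X = 0.497.

X = 0.497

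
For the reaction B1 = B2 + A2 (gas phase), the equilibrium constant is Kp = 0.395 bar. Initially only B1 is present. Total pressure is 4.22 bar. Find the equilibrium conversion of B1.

Take 1 mol B1 as basis and let X be its fractional conversion, so ξ = X.
Mole table: n_B1 = 1 − X; n_B2 = X; n_A2 = X.
Total moles n_T = 1 + X.
Mole fractions y_i = n_i/n_T; Kp = p_B2 p_A2 / (p_B1) with p_i = y_i·P.
Substituting and setting equal to 0.395 bar gives a polynomial in X; the root in (0,1) is X = 0.293.

X = 0.293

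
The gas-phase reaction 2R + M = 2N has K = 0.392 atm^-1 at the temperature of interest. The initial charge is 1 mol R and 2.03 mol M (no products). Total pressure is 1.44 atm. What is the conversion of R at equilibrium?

Let X = conversion of R (basis 1 mol R); extent of reaction ξ = 0.5X.
At extent ξ: n_R = 1 − X; n_M = 2.03 − 0.5X; n_N = X.
Summing: n_T = 3.03 − 0.5X.
Mole fractions y_i = n_i/n_T; K = p_N^2 / (p_R^2 p_M) with p_i = y_i·P.
Setting this equal to 0.392 atm^-1 and taking the physical root (0 < X < 1) gives X = 0.377.

X = 0.377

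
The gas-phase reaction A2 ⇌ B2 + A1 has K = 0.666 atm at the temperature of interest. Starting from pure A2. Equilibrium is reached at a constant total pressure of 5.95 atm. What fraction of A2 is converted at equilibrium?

X = 0.317

Basis: 1 mol A2 initially; let X = conversion of A2. Extent ξ = X.
Mole table: n_A2 = 1 − X; n_B2 = X; n_A1 = X.
Summing: n_T = 1 + X.
y_i = n_i/n_T, p_i = y_i·P. K = p_B2 p_A1 / (p_A2).
Equating to 0.666 atm and solving on 0 < X < 1: X = 0.317.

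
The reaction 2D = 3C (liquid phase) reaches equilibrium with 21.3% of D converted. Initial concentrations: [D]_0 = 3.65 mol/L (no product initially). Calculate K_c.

Let X = conversion of D.
Concentrations: [D] = 3.65 − 3.65X; [C] = 5.47X.
At X = 0.213: [D] = 2.87, [C] = 1.17.
K_c = [C]^3 / ([D]^2) = 0.192 mol/L.

K_c = 0.192 mol/L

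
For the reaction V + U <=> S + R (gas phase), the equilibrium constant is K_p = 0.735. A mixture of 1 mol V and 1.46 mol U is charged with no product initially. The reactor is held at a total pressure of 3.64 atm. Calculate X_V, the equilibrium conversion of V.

X = 0.549

Take 1 mol V as basis and let X be its fractional conversion, so ξ = X.
Moles: n_V = 1 − X; n_U = 1.46 − X; n_S = X; n_R = X.
Total moles n_T = 2.46 (Δν = 0, constant).
y_i = n_i/n_T, p_i = y_i·P. K_p = p_S p_R / (p_V p_U).
Substituting and setting equal to 0.735 gives a polynomial in X; the root in (0,1) is X = 0.549.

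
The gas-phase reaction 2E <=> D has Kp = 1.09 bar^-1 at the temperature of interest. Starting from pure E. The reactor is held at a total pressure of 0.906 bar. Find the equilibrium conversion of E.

Take 1 mol E as basis and let X be its fractional conversion, so ξ = 0.5X.
Species balance: n_E = 1 − X; n_D = 0.5X.
Total moles n_T = 1 − 0.5X.
y_i = n_i/n_T, p_i = y_i·P. Kp = p_D / (p_E^2).
Setting this equal to 1.09 bar^-1 and taking the physical root (0 < X < 1) gives X = 0.551.

X = 0.551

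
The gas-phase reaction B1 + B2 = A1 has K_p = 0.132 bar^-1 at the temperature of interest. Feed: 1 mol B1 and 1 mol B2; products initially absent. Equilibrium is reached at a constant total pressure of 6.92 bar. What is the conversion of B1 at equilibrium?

X = 0.277

Take 1 mol B1 as basis and let X be its fractional conversion, so ξ = X.
At extent ξ: n_B1 = 1 − X; n_B2 = 1 − X; n_A1 = X.
n_T = Σnᵢ = 2 − X.
With p_i = (n_i/n_T)P, K_p = p_A1 / (p_B1 p_B2).
Substituting and setting equal to 0.132 bar^-1 gives a polynomial in X; the root in (0,1) is X = 0.277.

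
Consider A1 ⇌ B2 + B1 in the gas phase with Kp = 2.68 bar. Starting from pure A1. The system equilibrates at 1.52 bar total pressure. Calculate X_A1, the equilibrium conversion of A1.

X = 0.799

Let X = conversion of A1 (basis 1 mol A1); extent of reaction ξ = X.
Moles: n_A1 = 1 − X; n_B2 = X; n_B1 = X.
n_T = Σnᵢ = 1 + X.
y_i = n_i/n_T, p_i = y_i·P. Kp = p_B2 p_B1 / (p_A1).
Setting this equal to 2.68 bar and taking the physical root (0 < X < 1) gives X = 0.799.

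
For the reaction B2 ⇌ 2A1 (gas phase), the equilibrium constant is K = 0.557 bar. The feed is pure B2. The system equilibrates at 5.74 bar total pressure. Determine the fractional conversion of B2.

X = 0.154

Basis: 1 mol B2 initially; let X = conversion of B2. Extent ξ = X.
Moles: n_B2 = 1 − X; n_A1 = 2X.
n_T = Σnᵢ = 1 + X.
With p_i = (n_i/n_T)P, K = p_A1^2 / (p_B2).
Setting this equal to 0.557 bar and taking the physical root (0 < X < 1) gives X = 0.154.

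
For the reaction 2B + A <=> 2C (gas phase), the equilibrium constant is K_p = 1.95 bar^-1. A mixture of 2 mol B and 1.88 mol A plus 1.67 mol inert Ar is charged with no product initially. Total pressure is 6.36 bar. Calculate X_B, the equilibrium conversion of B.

Take 2 mol B as basis and let X be its fractional conversion, so ξ = X.
Moles: n_B = 2 − 2X; n_A = 1.88 − X; n_C = 2X; n_I = 1.67 (inert).
Summing: n_T = 5.55 − X.
Mole fractions y_i = n_i/n_T; K_p = p_C^2 / (p_B^2 p_A) with p_i = y_i·P.
This yields a degree-3 equation in X; solving on (0,1), X = 0.639.

X = 0.639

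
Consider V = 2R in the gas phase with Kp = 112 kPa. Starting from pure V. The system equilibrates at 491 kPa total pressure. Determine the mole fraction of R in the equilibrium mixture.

y_R = 0.377

Let X = conversion of V (basis 1 mol V); extent of reaction ξ = X.
At extent ξ: n_V = 1 − X; n_R = 2X.
Total moles n_T = 1 + X.
y_i = n_i/n_T, p_i = y_i·P. Kp = p_R^2 / (p_V).
Equating to 112 kPa and solving on 0 < X < 1: X = 0.232.
Then n_R = 0.465, n_T = 1.23, so y_R = 0.377.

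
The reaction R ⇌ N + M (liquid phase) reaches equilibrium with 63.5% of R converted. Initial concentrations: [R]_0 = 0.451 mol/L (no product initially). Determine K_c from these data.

K_c = 0.498 mol/L

Let X = conversion of R.
Concentrations: [R] = 0.451 − 0.451X; [N] = 0.451X; [M] = 0.451X.
At X = 0.635: [R] = 0.165, [N] = 0.286, [M] = 0.286.
K_c = [N] [M] / ([R]) = 0.498 mol/L.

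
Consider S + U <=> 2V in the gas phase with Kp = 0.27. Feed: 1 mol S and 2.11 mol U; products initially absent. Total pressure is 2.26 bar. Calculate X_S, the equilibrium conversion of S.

X = 0.294

Take 1 mol S as basis and let X be its fractional conversion, so ξ = X.
Moles: n_S = 1 − X; n_U = 2.11 − X; n_V = 2X.
n_T stays at 3.11 (no change in mole number).
y_i = n_i/n_T, p_i = y_i·P. Kp = p_V^2 / (p_S p_U).
Setting this equal to 0.27 and taking the physical root (0 < X < 1) gives X = 0.294.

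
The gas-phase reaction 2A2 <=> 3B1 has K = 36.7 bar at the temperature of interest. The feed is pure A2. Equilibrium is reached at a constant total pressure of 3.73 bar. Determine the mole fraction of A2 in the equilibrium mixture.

Let X = conversion of A2 (basis 1 mol A2); extent of reaction ξ = 0.5X.
Mole table: n_A2 = 1 − X; n_B1 = 1.5X.
n_T = Σnᵢ = 1 + 0.5X.
With p_i = (n_i/n_T)P, K = p_B1^3 / (p_A2^2).
Setting this equal to 36.7 bar and taking the physical root (0 < X < 1) gives X = 0.703.
Then n_A2 = 0.297, n_T = 1.35, so y_A2 = 0.220.

y_A2 = 0.220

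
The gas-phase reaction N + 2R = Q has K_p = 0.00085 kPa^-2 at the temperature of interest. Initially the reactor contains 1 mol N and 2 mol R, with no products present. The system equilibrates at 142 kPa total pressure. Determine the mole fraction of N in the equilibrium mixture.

y_N = 0.186

Basis: 1 mol N initially; let X = conversion of N. Extent ξ = X.
Species balance: n_N = 1 − X; n_R = 2 − 2X; n_Q = X.
n_T = Σnᵢ = 3 − 2X.
With p_i = (n_i/n_T)P, K_p = p_Q / (p_N p_R^2).
Equating to 0.00085 kPa^-2 and solving on 0 < X < 1: X = 0.704.
Then n_N = 0.296, n_T = 1.59, so y_N = 0.186.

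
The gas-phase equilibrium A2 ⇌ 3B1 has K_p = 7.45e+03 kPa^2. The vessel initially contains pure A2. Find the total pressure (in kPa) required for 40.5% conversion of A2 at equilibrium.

P = 90 kPa

Take 1 mol A2 as basis and let X be its fractional conversion, so ξ = X.
At extent ξ: n_A2 = 1 − X; n_B1 = 3X.
Summing: n_T = 1 + 2X.
K_p = p_B1^3 / (p_A2) with p_i = (n_i/n_T)·P.
At X = 0.405: the mole-fraction product g(X) = Π y_i^ν_i = 0.9201. Since K_p = g(X)·P^{2}, P = (K_p/g)^(1/2) = (7.45e+03/0.9201)^(1/2) = 90 kPa.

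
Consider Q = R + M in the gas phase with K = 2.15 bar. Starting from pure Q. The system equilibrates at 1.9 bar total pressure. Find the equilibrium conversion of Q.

X = 0.729

Take 1 mol Q as basis and let X be its fractional conversion, so ξ = X.
At extent ξ: n_Q = 1 − X; n_R = X; n_M = X.
Total moles n_T = 1 + X.
With p_i = (n_i/n_T)P, K = p_R p_M / (p_Q).
Substituting and setting equal to 2.15 bar gives a polynomial in X; the root in (0,1) is X = 0.729.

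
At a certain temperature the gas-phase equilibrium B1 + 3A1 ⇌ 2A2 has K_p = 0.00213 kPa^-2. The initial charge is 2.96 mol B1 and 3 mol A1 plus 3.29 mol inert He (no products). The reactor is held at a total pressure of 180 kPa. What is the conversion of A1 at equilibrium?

X = 0.695

Take 3 mol A1 as basis and let X be its fractional conversion, so ξ = X.
At extent ξ: n_B1 = 2.96 − X; n_A1 = 3 − 3X; n_A2 = 2X; n_I = 3.29 (inert).
Summing: n_T = 9.25 − 2X.
Mole fractions y_i = n_i/n_T; K_p = p_A2^2 / (p_B1 p_A1^3) with p_i = y_i·P.
Setting this equal to 0.00213 kPa^-2 and taking the physical root (0 < X < 1) gives X = 0.695.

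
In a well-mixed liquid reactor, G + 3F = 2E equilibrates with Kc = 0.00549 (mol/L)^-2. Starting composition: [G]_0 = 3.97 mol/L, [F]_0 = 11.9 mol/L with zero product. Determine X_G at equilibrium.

X = 0.336

Let X = conversion of G; extent ξ = 3.97·X mol/L.
Concentrations: [G] = 3.97 − 3.97X; [F] = 11.9 − 11.9X; [E] = 7.94X.
Kc = [E]^2 / ([G] [F]^3).
Solving Kc = 0.00549 for X ∈ (0,1): X = 0.336.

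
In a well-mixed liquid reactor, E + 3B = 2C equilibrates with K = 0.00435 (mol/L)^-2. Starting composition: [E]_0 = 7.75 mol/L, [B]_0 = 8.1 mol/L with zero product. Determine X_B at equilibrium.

X = 0.368

Let X = conversion of B; extent ξ = 8.1X/3 mol/L.
Concentrations: [E] = 7.75 − 2.7X; [B] = 8.1 − 8.1X; [C] = 5.4X.
K = [C]^2 / ([E] [B]^3).
Setting equal to 0.00435 and solving for X on (0,1) gives X = 0.368.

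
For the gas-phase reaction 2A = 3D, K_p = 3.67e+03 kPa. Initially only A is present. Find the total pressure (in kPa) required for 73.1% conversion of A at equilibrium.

Take 1 mol A as basis and let X be its fractional conversion, so ξ = 0.5X.
At extent ξ: n_A = 1 − X; n_D = 1.5X.
n_T = Σnᵢ = 1 + 0.5X.
K_p = p_D^3 / (p_A^2) with p_i = (n_i/n_T)·P.
At X = 0.731: the mole-fraction product g(X) = Π y_i^ν_i = 13.34. Since K_p = g(X)·P^{1}, P = (K_p/g)^(1/1) = (3.67e+03/13.34)^(1/1) = 275 kPa.

P = 275 kPa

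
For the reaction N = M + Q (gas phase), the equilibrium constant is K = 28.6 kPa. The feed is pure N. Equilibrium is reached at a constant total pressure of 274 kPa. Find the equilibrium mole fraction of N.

y_N = 0.530

Let X = conversion of N (basis 1 mol N); extent of reaction ξ = X.
Species balance: n_N = 1 − X; n_M = X; n_Q = X.
Total moles n_T = 1 + X.
With p_i = (n_i/n_T)P, K = p_M p_Q / (p_N).
Substituting and setting equal to 28.6 kPa gives a polynomial in X; the root in (0,1) is X = 0.307.
Then n_N = 0.693, n_T = 1.31, so y_N = 0.530.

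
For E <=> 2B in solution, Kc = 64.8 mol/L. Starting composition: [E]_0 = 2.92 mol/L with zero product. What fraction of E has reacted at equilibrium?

Let X = conversion of E; extent ξ = 2.92·X mol/L.
Concentrations: [E] = 2.92 − 2.92X; [B] = 5.84X.
Kc = [B]^2 / ([E]).
Solving Kc = 64.8 for X ∈ (0,1): X = 0.865.

X = 0.865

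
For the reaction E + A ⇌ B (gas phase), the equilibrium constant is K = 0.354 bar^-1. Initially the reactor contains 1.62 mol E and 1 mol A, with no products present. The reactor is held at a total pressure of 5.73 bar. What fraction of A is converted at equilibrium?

Basis: 1 mol A initially; let X = conversion of A. Extent ξ = X.
At extent ξ: n_E = 1.62 − X; n_A = 1 − X; n_B = X.
Total moles n_T = 2.62 − X.
With p_i = (n_i/n_T)P, K = p_B / (p_E p_A).
Equating to 0.354 bar^-1 and solving on 0 < X < 1: X = 0.516.

X = 0.516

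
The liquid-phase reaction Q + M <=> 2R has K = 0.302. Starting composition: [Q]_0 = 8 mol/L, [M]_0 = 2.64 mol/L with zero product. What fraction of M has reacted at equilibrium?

X = 0.359

Let X = conversion of M; extent ξ = 2.64·X mol/L.
Concentrations: [Q] = 8 − 2.64X; [M] = 2.64 − 2.64X; [R] = 5.28X.
K = [R]^2 / ([Q] [M]).
Setting equal to 0.302 and solving for X on (0,1) gives X = 0.359.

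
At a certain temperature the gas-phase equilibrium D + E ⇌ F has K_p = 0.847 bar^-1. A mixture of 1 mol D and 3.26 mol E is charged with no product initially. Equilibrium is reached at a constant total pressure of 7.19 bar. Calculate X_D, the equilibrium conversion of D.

X = 0.812

Take 1 mol D as basis and let X be its fractional conversion, so ξ = X.
Species balance: n_D = 1 − X; n_E = 3.26 − X; n_F = X.
n_T = Σnᵢ = 4.26 − X.
Mole fractions y_i = n_i/n_T; K_p = p_F / (p_D p_E) with p_i = y_i·P.
Equating to 0.847 bar^-1 and solving on 0 < X < 1: X = 0.812.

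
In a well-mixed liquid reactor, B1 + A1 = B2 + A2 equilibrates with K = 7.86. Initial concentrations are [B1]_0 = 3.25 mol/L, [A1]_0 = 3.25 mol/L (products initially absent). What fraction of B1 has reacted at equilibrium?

X = 0.737

Let X = conversion of B1; extent ξ = 3.25·X mol/L.
Concentrations: [B1] = 3.25 − 3.25X; [A1] = 3.25 − 3.25X; [B2] = 3.25X; [A2] = 3.25X.
K = [B2] [A2] / ([B1] [A1]).
Equating to 7.86: the physical root is X = 0.737.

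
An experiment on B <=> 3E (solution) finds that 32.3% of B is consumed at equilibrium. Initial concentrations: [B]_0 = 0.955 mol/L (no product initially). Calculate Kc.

Let X = conversion of B.
Concentrations: [B] = 0.955 − 0.955X; [E] = 2.86X.
At X = 0.323: [B] = 0.647, [E] = 0.925.
Kc = [E]^3 / ([B]) = 1.23 (mol/L)^2.

Kc = 1.23 (mol/L)^2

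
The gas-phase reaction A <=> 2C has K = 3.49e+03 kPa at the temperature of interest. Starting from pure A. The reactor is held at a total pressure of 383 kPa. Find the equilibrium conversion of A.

Let X = conversion of A (basis 1 mol A); extent of reaction ξ = X.
Species balance: n_A = 1 − X; n_C = 2X.
Total moles n_T = 1 + X.
y_i = n_i/n_T, p_i = y_i·P. K = p_C^2 / (p_A).
Substituting and setting equal to 3.49e+03 kPa gives a polynomial in X; the root in (0,1) is X = 0.834.

X = 0.834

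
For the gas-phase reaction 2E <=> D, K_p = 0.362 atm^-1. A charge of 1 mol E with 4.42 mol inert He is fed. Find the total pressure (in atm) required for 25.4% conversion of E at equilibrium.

P = 3.34 atm

Basis: 1 mol E initially; let X = conversion of E. Extent ξ = 0.5X.
Moles: n_E = 1 − X; n_D = 0.5X; n_I = 4.42 (inert).
Summing: n_T = 5.42 − 0.5X.
K_p = p_D / (p_E^2) with p_i = (n_i/n_T)·P.
At X = 0.254: the mole-fraction product g(X) = Π y_i^ν_i = 1.208. Since K_p = g(X)·P^{-1}, P = (g/K_p)^(1/1) = (1.208/0.362)^(1/1) = 3.34 atm.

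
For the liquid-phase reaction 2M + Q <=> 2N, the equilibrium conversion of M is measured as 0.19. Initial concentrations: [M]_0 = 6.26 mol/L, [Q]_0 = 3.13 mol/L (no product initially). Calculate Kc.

Let X = conversion of M.
Concentrations: [M] = 6.26 − 6.26X; [Q] = 3.13 − 3.13X; [N] = 6.26X.
At X = 0.19: [M] = 5.07, [Q] = 2.54, [N] = 1.19.
Kc = [N]^2 / ([M]^2 [Q]) = 0.0217 L/mol.

Kc = 0.0217 L/mol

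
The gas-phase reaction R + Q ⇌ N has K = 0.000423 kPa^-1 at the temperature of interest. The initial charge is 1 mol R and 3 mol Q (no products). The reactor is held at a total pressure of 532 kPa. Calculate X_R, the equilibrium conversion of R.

X = 0.143

Basis: 1 mol R initially; let X = conversion of R. Extent ξ = X.
At extent ξ: n_R = 1 − X; n_Q = 3 − X; n_N = X.
n_T = Σnᵢ = 4 − X.
Mole fractions y_i = n_i/n_T; K = p_N / (p_R p_Q) with p_i = y_i·P.
Equating to 0.000423 kPa^-1 and solving on 0 < X < 1: X = 0.143.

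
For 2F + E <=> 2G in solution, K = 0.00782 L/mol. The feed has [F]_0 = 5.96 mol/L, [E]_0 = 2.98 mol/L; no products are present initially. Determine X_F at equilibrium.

X = 0.125

Let X = conversion of F; extent ξ = 5.96X/2 mol/L.
Concentrations: [F] = 5.96 − 5.96X; [E] = 2.98 − 2.98X; [G] = 5.96X.
K = [G]^2 / ([F]^2 [E]).
This equals 0.00782 at X = 0.125 (the root in 0 < X < 1).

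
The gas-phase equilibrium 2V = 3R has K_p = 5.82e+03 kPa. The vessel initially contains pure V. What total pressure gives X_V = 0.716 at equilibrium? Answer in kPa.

P = 515 kPa

Basis: 1 mol V initially; let X = conversion of V. Extent ξ = 0.5X.
At extent ξ: n_V = 1 − X; n_R = 1.5X.
n_T = Σnᵢ = 1 + 0.5X.
K_p = p_R^3 / (p_V^2) with p_i = (n_i/n_T)·P.
At X = 0.716: the mole-fraction product g(X) = Π y_i^ν_i = 11.31. Since K_p = g(X)·P^{1}, P = (K_p/g)^(1/1) = (5.82e+03/11.31)^(1/1) = 515 kPa.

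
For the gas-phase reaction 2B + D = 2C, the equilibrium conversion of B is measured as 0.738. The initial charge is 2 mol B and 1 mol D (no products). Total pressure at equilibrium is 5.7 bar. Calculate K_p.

Take 2 mol B as basis and let X be its fractional conversion, so ξ = X.
Mole table: n_B = 2 − 2X; n_D = 1 − X; n_C = 2X.
n_T = Σnᵢ = 3 − X.
At X = 0.738: n_B = 0.524, n_D = 0.262, n_C = 1.48, n_T = 2.26.
p_i = (n_i/n_T)·P. K_p = p_C^2 / (p_B^2 p_D) = 12 bar^-1.

K_p = 12 bar^-1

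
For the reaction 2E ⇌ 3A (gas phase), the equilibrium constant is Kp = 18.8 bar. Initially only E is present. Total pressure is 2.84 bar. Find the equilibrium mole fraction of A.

Basis: 1 mol E initially; let X = conversion of E. Extent ξ = 0.5X.
Mole table: n_E = 1 − X; n_A = 1.5X.
Total moles n_T = 1 + 0.5X.
Mole fractions y_i = n_i/n_T; Kp = p_A^3 / (p_E^2) with p_i = y_i·P.
Equating to 18.8 bar and solving on 0 < X < 1: X = 0.665.
Then n_A = 0.997, n_T = 1.33, so y_A = 0.748.

y_A = 0.748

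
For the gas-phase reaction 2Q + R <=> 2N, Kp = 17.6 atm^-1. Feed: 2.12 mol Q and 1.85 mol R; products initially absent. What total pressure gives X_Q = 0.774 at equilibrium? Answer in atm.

P = 2.04 atm

Take 2.12 mol Q as basis and let X be its fractional conversion, so ξ = 1.06X.
Moles: n_Q = 2.12 − 2.12X; n_R = 1.85 − 1.06X; n_N = 2.12X.
n_T = Σnᵢ = 3.97 − 1.06X.
Kp = p_N^2 / (p_Q^2 p_R) with p_i = (n_i/n_T)·P.
At X = 0.774: the mole-fraction product g(X) = Π y_i^ν_i = 35.88. Since Kp = g(X)·P^{-1}, P = (g/Kp)^(1/1) = (35.88/17.6)^(1/1) = 2.04 atm.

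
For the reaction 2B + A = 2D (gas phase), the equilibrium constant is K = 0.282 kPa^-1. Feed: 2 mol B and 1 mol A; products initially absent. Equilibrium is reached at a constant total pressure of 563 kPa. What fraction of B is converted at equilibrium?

X = 0.794

Take 2 mol B as basis and let X be its fractional conversion, so ξ = X.
Mole table: n_B = 2 − 2X; n_A = 1 − X; n_D = 2X.
Summing: n_T = 3 − X.
With p_i = (n_i/n_T)P, K = p_D^2 / (p_B^2 p_A).
This yields a degree-3 equation in X; solving on (0,1), X = 0.794.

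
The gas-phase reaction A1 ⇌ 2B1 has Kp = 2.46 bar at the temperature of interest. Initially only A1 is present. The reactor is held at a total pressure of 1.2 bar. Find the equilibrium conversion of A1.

Take 1 mol A1 as basis and let X be its fractional conversion, so ξ = X.
At extent ξ: n_A1 = 1 − X; n_B1 = 2X.
Summing: n_T = 1 + X.
Mole fractions y_i = n_i/n_T; Kp = p_B1^2 / (p_A1) with p_i = y_i·P.
Equating to 2.46 bar and solving on 0 < X < 1: X = 0.582.

X = 0.582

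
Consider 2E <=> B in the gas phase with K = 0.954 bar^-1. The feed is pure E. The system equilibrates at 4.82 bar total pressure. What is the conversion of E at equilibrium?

Basis: 1 mol E initially; let X = conversion of E. Extent ξ = 0.5X.
Moles: n_E = 1 − X; n_B = 0.5X.
Total moles n_T = 1 − 0.5X.
y_i = n_i/n_T, p_i = y_i·P. K = p_B / (p_E^2).
This yields a degree-2 equation in X; solving on (0,1), X = 0.773.

X = 0.773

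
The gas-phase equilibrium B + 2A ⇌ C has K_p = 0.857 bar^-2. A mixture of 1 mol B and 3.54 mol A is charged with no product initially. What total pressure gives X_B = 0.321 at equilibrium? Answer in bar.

P = 0.999 bar

Let X = conversion of B (basis 1 mol B); extent of reaction ξ = X.
Mole table: n_B = 1 − X; n_A = 3.54 − 2X; n_C = X.
n_T = Σnᵢ = 4.54 − 2X.
K_p = p_C / (p_B p_A^2) with p_i = (n_i/n_T)·P.
At X = 0.321: the mole-fraction product g(X) = Π y_i^ν_i = 0.8553. Since K_p = g(X)·P^{-2}, P = (g/K_p)^(1/2) = (0.8553/0.857)^(1/2) = 0.999 bar.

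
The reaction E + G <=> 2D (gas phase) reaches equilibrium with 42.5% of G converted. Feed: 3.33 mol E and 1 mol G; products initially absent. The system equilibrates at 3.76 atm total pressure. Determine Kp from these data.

Kp = 0.433

Let X = conversion of G (basis 1 mol G); extent of reaction ξ = X.
Species balance: n_E = 3.33 − X; n_G = 1 − X; n_D = 2X.
n_T stays at 4.33 (no change in mole number).
At X = 0.425: n_E = 2.91, n_G = 0.575, n_D = 0.85, n_T = 4.33.
p_i = (n_i/n_T)·P. Kp = p_D^2 / (p_E p_G) = 0.433.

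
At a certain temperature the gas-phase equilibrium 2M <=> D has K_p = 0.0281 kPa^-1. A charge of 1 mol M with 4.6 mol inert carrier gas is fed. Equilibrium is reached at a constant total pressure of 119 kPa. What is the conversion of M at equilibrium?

X = 0.419

Let X = conversion of M (basis 1 mol M); extent of reaction ξ = 0.5X.
Species balance: n_M = 1 − X; n_D = 0.5X; n_I = 4.6 (inert).
Total moles n_T = 5.6 − 0.5X.
With p_i = (n_i/n_T)P, K_p = p_D / (p_M^2).
Substituting and setting equal to 0.0281 kPa^-1 gives a polynomial in X; the root in (0,1) is X = 0.419.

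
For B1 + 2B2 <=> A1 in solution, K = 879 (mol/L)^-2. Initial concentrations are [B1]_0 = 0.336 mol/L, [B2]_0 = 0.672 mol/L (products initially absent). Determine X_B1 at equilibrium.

Let X = conversion of B1; extent ξ = 0.336·X mol/L.
Concentrations: [B1] = 0.336 − 0.336X; [B2] = 0.672 − 0.672X; [A1] = 0.336X.
K = [A1] / ([B1] [B2]^2).
This equals 879 at X = 0.870 (the root in 0 < X < 1).

X = 0.870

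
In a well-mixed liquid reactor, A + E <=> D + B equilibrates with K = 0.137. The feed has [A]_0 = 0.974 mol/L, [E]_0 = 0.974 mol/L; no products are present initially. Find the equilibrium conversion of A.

X = 0.270

Let X = conversion of A; extent ξ = 0.974·X mol/L.
Concentrations: [A] = 0.974 − 0.974X; [E] = 0.974 − 0.974X; [D] = 0.974X; [B] = 0.974X.
K = [D] [B] / ([A] [E]).
Solving K = 0.137 for X ∈ (0,1): X = 0.270.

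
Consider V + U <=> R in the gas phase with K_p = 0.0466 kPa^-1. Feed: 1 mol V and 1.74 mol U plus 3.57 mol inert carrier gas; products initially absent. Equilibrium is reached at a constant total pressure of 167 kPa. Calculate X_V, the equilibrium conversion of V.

Let X = conversion of V (basis 1 mol V); extent of reaction ξ = X.
Mole table: n_V = 1 − X; n_U = 1.74 − X; n_R = X; n_I = 3.57 (inert).
n_T = Σnᵢ = 6.31 − X.
Mole fractions y_i = n_i/n_T; K_p = p_R / (p_V p_U) with p_i = y_i·P.
This yields a degree-2 equation in X; solving on (0,1), X = 0.607.

X = 0.607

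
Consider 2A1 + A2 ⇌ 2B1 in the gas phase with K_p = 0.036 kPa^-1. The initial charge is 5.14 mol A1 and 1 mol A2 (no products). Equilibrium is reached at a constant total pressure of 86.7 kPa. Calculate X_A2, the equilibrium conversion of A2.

X = 0.729

Let X = conversion of A2 (basis 1 mol A2); extent of reaction ξ = X.
Mole table: n_A1 = 5.14 − 2X; n_A2 = 1 − X; n_B1 = 2X.
n_T = Σnᵢ = 6.14 − X.
y_i = n_i/n_T, p_i = y_i·P. K_p = p_B1^2 / (p_A1^2 p_A2).
This yields a degree-3 equation in X; solving on (0,1), X = 0.729.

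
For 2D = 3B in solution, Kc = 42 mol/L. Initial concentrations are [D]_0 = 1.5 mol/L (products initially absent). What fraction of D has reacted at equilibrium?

X = 0.767

Let X = conversion of D; extent ξ = 1.5X/2 mol/L.
Concentrations: [D] = 1.5 − 1.5X; [B] = 2.25X.
Kc = [B]^3 / ([D]^2).
Setting equal to 42 and solving for X on (0,1) gives X = 0.767.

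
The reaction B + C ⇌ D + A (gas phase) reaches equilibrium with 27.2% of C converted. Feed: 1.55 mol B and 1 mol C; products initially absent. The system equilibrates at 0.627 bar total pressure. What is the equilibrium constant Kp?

Kp = 0.0795

Take 1 mol C as basis and let X be its fractional conversion, so ξ = X.
Mole table: n_B = 1.55 − X; n_C = 1 − X; n_D = X; n_A = X.
Since Δν = 0, n_T = 2.55 throughout.
At X = 0.272: n_B = 1.28, n_C = 0.728, n_D = 0.272, n_A = 0.272, n_T = 2.55.
p_i = (n_i/n_T)·P. Kp = p_D p_A / (p_B p_C) = 0.0795.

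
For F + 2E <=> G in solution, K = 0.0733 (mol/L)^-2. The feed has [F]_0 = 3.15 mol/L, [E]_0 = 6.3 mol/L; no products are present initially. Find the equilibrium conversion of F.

X = 0.459

Let X = conversion of F; extent ξ = 3.15·X mol/L.
Concentrations: [F] = 3.15 − 3.15X; [E] = 6.3 − 6.3X; [G] = 3.15X.
K = [G] / ([F] [E]^2).
Solving K = 0.0733 for X ∈ (0,1): X = 0.459.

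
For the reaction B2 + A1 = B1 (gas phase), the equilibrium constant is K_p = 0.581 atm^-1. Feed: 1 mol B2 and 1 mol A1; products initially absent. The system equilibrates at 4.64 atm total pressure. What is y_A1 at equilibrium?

y_A1 = 0.342

Basis: 1 mol B2 initially; let X = conversion of B2. Extent ξ = X.
Moles: n_B2 = 1 − X; n_A1 = 1 − X; n_B1 = X.
Total moles n_T = 2 − X.
Mole fractions y_i = n_i/n_T; K_p = p_B1 / (p_B2 p_A1) with p_i = y_i·P.
Equating to 0.581 atm^-1 and solving on 0 < X < 1: X = 0.480.
Then n_A1 = 0.52, n_T = 1.52, so y_A1 = 0.342.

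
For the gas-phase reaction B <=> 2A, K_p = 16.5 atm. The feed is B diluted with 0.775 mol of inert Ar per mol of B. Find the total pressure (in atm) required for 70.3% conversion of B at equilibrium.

Let X = conversion of B (basis 1 mol B); extent of reaction ξ = X.
Species balance: n_B = 1 − X; n_A = 2X; n_I = 0.775 (inert).
Total moles n_T = 1.77 + X.
K_p = p_A^2 / (p_B) with p_i = (n_i/n_T)·P.
At X = 0.703: the mole-fraction product g(X) = Π y_i^ν_i = 2.686. Since K_p = g(X)·P^{1}, P = (K_p/g)^(1/1) = (16.5/2.686)^(1/1) = 6.14 atm.

P = 6.14 atm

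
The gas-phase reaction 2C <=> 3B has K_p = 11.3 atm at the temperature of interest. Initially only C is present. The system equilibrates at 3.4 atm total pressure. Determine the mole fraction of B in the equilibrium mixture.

y_B = 0.687

Basis: 1 mol C initially; let X = conversion of C. Extent ξ = 0.5X.
Mole table: n_C = 1 − X; n_B = 1.5X.
Total moles n_T = 1 + 0.5X.
Mole fractions y_i = n_i/n_T; K_p = p_B^3 / (p_C^2) with p_i = y_i·P.
This yields a degree-3 equation in X; solving on (0,1), X = 0.594.
Then n_B = 0.892, n_T = 1.3, so y_B = 0.687.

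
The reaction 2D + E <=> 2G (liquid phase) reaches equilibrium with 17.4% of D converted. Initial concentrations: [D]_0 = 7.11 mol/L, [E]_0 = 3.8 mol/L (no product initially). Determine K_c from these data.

Let X = conversion of D.
Concentrations: [D] = 7.11 − 7.11X; [E] = 3.8 − 3.56X; [G] = 7.11X.
At X = 0.174: [D] = 5.87, [E] = 3.18, [G] = 1.24.
K_c = [G]^2 / ([D]^2 [E]) = 0.0139 L/mol.

K_c = 0.0139 L/mol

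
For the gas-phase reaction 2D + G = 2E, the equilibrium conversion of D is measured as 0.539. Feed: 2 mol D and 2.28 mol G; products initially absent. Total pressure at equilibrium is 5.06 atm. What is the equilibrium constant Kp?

Kp = 0.581 atm^-1

Let X = conversion of D (basis 2 mol D); extent of reaction ξ = X.
Moles: n_D = 2 − 2X; n_G = 2.28 − X; n_E = 2X.
n_T = Σnᵢ = 4.28 − X.
At X = 0.539: n_D = 0.922, n_G = 1.74, n_E = 1.08, n_T = 3.74.
p_i = (n_i/n_T)·P. Kp = p_E^2 / (p_D^2 p_G) = 0.581 atm^-1.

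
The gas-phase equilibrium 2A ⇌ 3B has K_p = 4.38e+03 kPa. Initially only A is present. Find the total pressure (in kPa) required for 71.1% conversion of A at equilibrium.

P = 409 kPa

Let X = conversion of A (basis 1 mol A); extent of reaction ξ = 0.5X.
At extent ξ: n_A = 1 − X; n_B = 1.5X.
Summing: n_T = 1 + 0.5X.
K_p = p_B^3 / (p_A^2) with p_i = (n_i/n_T)·P.
At X = 0.711: the mole-fraction product g(X) = Π y_i^ν_i = 10.71. Since K_p = g(X)·P^{1}, P = (K_p/g)^(1/1) = (4.38e+03/10.71)^(1/1) = 409 kPa.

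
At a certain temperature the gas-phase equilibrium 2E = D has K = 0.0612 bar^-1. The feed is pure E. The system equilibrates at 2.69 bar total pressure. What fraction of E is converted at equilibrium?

Let X = conversion of E (basis 1 mol E); extent of reaction ξ = 0.5X.
Species balance: n_E = 1 − X; n_D = 0.5X.
Summing: n_T = 1 − 0.5X.
With p_i = (n_i/n_T)P, K = p_D / (p_E^2).
This yields a degree-2 equation in X; solving on (0,1), X = 0.224.

X = 0.224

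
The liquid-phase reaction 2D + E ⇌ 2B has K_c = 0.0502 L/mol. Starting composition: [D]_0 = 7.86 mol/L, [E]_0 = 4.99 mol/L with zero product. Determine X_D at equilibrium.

Let X = conversion of D; extent ξ = 7.86X/2 mol/L.
Concentrations: [D] = 7.86 − 7.86X; [E] = 4.99 − 3.93X; [B] = 7.86X.
K_c = [B]^2 / ([D]^2 [E]).
Solving K_c = 0.0502 for X ∈ (0,1): X = 0.304.

X = 0.304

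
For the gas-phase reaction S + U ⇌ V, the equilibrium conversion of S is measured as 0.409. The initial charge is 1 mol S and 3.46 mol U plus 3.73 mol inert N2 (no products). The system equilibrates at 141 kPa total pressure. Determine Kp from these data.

Kp = 0.0125 kPa^-1

Take 1 mol S as basis and let X be its fractional conversion, so ξ = X.
Moles: n_S = 1 − X; n_U = 3.46 − X; n_V = X; n_I = 3.73 (inert).
n_T = Σnᵢ = 8.19 − X.
At X = 0.409: n_S = 0.591, n_U = 3.05, n_V = 0.409, n_T = 7.78.
p_i = (n_i/n_T)·P. Kp = p_V / (p_S p_U) = 0.0125 kPa^-1.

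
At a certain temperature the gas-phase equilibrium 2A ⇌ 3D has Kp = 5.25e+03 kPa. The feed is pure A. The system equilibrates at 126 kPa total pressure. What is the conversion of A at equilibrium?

Let X = conversion of A (basis 1 mol A); extent of reaction ξ = 0.5X.
At extent ξ: n_A = 1 − X; n_D = 1.5X.
n_T = Σnᵢ = 1 + 0.5X.
y_i = n_i/n_T, p_i = y_i·P. Kp = p_D^3 / (p_A^2).
This yields a degree-3 equation in X; solving on (0,1), X = 0.822.

X = 0.822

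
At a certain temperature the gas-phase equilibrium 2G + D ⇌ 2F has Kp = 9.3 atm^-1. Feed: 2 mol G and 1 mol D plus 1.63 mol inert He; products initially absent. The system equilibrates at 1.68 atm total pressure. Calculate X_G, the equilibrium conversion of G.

X = 0.564

Let X = conversion of G (basis 2 mol G); extent of reaction ξ = X.
Species balance: n_G = 2 − 2X; n_D = 1 − X; n_F = 2X; n_I = 1.63 (inert).
n_T = Σnᵢ = 4.63 − X.
With p_i = (n_i/n_T)P, Kp = p_F^2 / (p_G^2 p_D).
Setting this equal to 9.3 atm^-1 and taking the physical root (0 < X < 1) gives X = 0.564.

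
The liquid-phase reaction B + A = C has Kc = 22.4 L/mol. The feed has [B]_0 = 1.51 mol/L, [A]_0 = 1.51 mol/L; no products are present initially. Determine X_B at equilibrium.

Let X = conversion of B; extent ξ = 1.51·X mol/L.
Concentrations: [B] = 1.51 − 1.51X; [A] = 1.51 − 1.51X; [C] = 1.51X.
Kc = [C] / ([B] [A]).
Solving Kc = 22.4 for X ∈ (0,1): X = 0.842.

X = 0.842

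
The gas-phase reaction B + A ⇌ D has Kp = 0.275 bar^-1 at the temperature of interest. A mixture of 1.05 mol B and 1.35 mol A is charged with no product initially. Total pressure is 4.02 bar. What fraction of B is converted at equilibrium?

X = 0.348

Basis: 1.05 mol B initially; let X = conversion of B. Extent ξ = 1.05X.
At extent ξ: n_B = 1.05 − 1.05X; n_A = 1.35 − 1.05X; n_D = 1.05X.
n_T = Σnᵢ = 2.4 − 1.05X.
y_i = n_i/n_T, p_i = y_i·P. Kp = p_D / (p_B p_A).
Substituting and setting equal to 0.275 bar^-1 gives a polynomial in X; the root in (0,1) is X = 0.348.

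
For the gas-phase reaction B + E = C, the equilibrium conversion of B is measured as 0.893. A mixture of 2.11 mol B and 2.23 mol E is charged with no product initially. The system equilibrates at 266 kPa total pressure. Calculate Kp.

Let X = conversion of B (basis 2.11 mol B); extent of reaction ξ = 2.11X.
Moles: n_B = 2.11 − 2.11X; n_E = 2.23 − 2.11X; n_C = 2.11X.
Summing: n_T = 4.34 − 2.11X.
At X = 0.893: n_B = 0.226, n_E = 0.346, n_C = 1.88, n_T = 2.46.
p_i = (n_i/n_T)·P. Kp = p_C / (p_B p_E) = 0.223 kPa^-1.

Kp = 0.223 kPa^-1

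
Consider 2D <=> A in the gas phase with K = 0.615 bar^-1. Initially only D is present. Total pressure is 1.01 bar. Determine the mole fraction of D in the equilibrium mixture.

y_D = 0.698

Basis: 1 mol D initially; let X = conversion of D. Extent ξ = 0.5X.
At extent ξ: n_D = 1 − X; n_A = 0.5X.
Total moles n_T = 1 − 0.5X.
With p_i = (n_i/n_T)P, K = p_A / (p_D^2).
Substituting and setting equal to 0.615 bar^-1 gives a polynomial in X; the root in (0,1) is X = 0.464.
Then n_D = 0.536, n_T = 0.768, so y_D = 0.698.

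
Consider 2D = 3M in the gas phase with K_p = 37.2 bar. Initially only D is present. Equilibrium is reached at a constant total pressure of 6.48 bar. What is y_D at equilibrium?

y_D = 0.264

Basis: 1 mol D initially; let X = conversion of D. Extent ξ = 0.5X.
Moles: n_D = 1 − X; n_M = 1.5X.
Total moles n_T = 1 + 0.5X.
Mole fractions y_i = n_i/n_T; K_p = p_M^3 / (p_D^2) with p_i = y_i·P.
Setting this equal to 37.2 bar and taking the physical root (0 < X < 1) gives X = 0.651.
Then n_D = 0.349, n_T = 1.33, so y_D = 0.264.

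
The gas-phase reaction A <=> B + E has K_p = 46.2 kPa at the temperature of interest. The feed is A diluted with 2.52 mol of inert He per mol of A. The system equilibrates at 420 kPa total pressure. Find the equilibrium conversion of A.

X = 0.479

Let X = conversion of A (basis 1 mol A); extent of reaction ξ = X.
At extent ξ: n_A = 1 − X; n_B = X; n_E = X; n_I = 2.52 (inert).
n_T = Σnᵢ = 3.52 + X.
With p_i = (n_i/n_T)P, K_p = p_B p_E / (p_A).
This yields a degree-2 equation in X; solving on (0,1), X = 0.479.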